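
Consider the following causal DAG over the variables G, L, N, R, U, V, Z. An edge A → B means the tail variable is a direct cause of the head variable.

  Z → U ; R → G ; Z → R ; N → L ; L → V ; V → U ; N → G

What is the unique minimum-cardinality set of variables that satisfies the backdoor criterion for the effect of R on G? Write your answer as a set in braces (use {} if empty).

Variables eligible for adjustment (non-descendants of R, excluding R and G): {L, N, U, V, Z}.
Backdoor paths from R to G:
  P1: R <- Z -> U <- V <- L <- N -> G
Each backdoor path contains an unconditioned collider, so every path is already blocked with the empty conditioning set:
  P1: blocked at collider U (neither it nor any descendant is in the conditioning set).
The empty set is therefore the unique smallest valid set.

{}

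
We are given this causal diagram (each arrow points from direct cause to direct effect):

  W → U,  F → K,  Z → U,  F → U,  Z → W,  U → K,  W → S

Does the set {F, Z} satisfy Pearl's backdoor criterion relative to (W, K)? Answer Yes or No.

Backdoor paths from W to K (paths whose first edge points into W):
  P1: W <- Z -> U <- F -> K
  P2: W <- Z -> U -> K
Condition 1 (no descendant of W in the set): holds — descendants of W are {K, S, U}; none are in {F, Z}.
Condition 2 (every backdoor path blocked by {F, Z}):
  P1: blocked at fork node Z ∈ conditioning set.
  P2: blocked at fork node Z ∈ conditioning set.
{F, Z} satisfies the backdoor criterion.

Yes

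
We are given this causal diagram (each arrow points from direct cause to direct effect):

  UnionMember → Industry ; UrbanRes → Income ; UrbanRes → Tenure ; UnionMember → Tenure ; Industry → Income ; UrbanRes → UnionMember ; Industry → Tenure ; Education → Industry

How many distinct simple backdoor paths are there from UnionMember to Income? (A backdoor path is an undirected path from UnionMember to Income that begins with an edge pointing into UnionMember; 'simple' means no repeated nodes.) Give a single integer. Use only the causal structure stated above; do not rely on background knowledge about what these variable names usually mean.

A backdoor path from UnionMember to Income is any simple undirected path whose first edge points into UnionMember (i.e. leaves UnionMember via a parent).
Parents of UnionMember: {UrbanRes}.
Enumerating:
  P1: UnionMember <- UrbanRes -> Income
  P2: UnionMember <- UrbanRes -> Tenure <- Industry -> Income
That exhausts the simple backdoor paths. Count: 2.

2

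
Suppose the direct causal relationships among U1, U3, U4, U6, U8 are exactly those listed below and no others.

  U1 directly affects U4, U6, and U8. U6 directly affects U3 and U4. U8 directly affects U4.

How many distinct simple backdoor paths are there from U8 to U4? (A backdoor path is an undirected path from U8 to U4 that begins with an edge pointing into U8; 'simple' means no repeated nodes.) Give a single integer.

A backdoor path from U8 to U4 is any simple undirected path whose first edge points into U8 (i.e. leaves U8 via a parent).
Parents of U8: {U1}.
Enumerating:
  P1: U8 <- U1 -> U6 -> U4
  P2: U8 <- U1 -> U4
That exhausts the simple backdoor paths. Count: 2.

2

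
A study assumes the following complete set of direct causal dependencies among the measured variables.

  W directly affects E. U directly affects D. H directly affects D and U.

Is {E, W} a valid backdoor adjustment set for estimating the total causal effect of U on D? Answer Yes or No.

Backdoor paths from U to D (paths whose first edge points into U):
  P1: U <- H -> D
Condition 1 (no descendant of U in the set): holds — descendants of U are {D}; none are in {E, W}.
Condition 2 (every backdoor path blocked by {E, W}):
  P1: open — no interior node is in the conditioning set.
{E, W} does not satisfy the backdoor criterion.

No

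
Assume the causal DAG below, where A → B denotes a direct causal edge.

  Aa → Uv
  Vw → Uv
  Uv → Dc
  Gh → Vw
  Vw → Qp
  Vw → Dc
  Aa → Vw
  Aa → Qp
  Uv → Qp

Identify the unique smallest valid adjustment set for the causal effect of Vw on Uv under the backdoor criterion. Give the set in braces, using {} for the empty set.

Variables eligible for adjustment (non-descendants of Vw, excluding Vw and Uv): {Aa, Gh}.
Backdoor paths from Vw to Uv:
  P1: Vw <- Aa -> Uv
  P2: Vw <- Aa -> Qp <- Uv
The empty set is not sufficient: P1 (Vw <- Aa -> Uv) has no collider blocking it and no conditioned non-collider, so it is open.
Try {Aa}:
  P1: blocked at fork node Aa ∈ conditioning set.
  P2: blocked at fork node Aa ∈ conditioning set.
{Aa} contains no descendant of Vw and blocks every backdoor path.
No other singleton works — e.g. {Gh} leaves P1 open — so {Aa} is the unique smallest valid adjustment set.

{Aa}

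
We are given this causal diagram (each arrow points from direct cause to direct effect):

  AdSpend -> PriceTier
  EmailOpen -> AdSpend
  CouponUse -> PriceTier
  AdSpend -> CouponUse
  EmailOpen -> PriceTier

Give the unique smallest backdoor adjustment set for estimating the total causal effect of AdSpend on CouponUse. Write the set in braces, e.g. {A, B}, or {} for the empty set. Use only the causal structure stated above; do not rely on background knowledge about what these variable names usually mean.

{}

Variables eligible for adjustment (non-descendants of AdSpend, excluding AdSpend and CouponUse): {EmailOpen}.
Backdoor paths from AdSpend to CouponUse:
  P1: AdSpend <- EmailOpen -> PriceTier <- CouponUse
Each backdoor path contains an unconditioned collider, so every path is already blocked with the empty conditioning set:
  P1: blocked at collider PriceTier (neither it nor any descendant is in the conditioning set).
The empty set is therefore the unique smallest valid set.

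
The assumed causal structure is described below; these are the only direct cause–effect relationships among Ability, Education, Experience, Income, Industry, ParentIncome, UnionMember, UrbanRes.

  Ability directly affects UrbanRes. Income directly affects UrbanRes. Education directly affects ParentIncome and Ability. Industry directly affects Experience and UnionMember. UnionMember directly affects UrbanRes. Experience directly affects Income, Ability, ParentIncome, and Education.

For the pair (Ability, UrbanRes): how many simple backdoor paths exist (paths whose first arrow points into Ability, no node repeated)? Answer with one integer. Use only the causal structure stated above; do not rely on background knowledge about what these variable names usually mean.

A backdoor path from Ability to UrbanRes is any simple undirected path whose first edge points into Ability (i.e. leaves Ability via a parent).
Parents of Ability: {Education, Experience}.
Enumerating:
  P1: Ability <- Experience <- Industry -> UnionMember -> UrbanRes
  P2: Ability <- Experience -> Income -> UrbanRes
  P3: Ability <- Education <- Experience <- Industry -> UnionMember -> UrbanRes
  P4: Ability <- Education <- Experience -> Income -> UrbanRes
  P5: Ability <- Education -> ParentIncome <- Experience <- Industry -> UnionMember -> UrbanRes
  P6: Ability <- Education -> ParentIncome <- Experience -> Income -> UrbanRes
That exhausts the simple backdoor paths. Count: 6.

6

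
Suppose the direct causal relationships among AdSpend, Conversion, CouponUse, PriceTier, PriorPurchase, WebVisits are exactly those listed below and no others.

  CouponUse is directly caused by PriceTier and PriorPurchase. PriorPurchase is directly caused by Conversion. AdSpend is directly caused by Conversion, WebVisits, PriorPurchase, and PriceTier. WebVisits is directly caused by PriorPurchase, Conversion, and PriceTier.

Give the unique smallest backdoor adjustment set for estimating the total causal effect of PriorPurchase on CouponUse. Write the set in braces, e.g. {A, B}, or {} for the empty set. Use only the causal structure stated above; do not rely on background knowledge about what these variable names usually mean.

Variables eligible for adjustment (non-descendants of PriorPurchase, excluding PriorPurchase and CouponUse): {Conversion, PriceTier}.
Backdoor paths from PriorPurchase to CouponUse:
  P1: PriorPurchase <- Conversion -> WebVisits <- PriceTier -> CouponUse
  P2: PriorPurchase <- Conversion -> WebVisits -> AdSpend <- PriceTier -> CouponUse
  P3: PriorPurchase <- Conversion -> AdSpend <- PriceTier -> CouponUse
  P4: PriorPurchase <- Conversion -> AdSpend <- WebVisits <- PriceTier -> CouponUse
Each backdoor path contains an unconditioned collider, so every path is already blocked with the empty conditioning set:
  P1: blocked at collider WebVisits (neither it nor any descendant is in the conditioning set).
  P2: blocked at collider AdSpend (neither it nor any descendant is in the conditioning set).
  P3: blocked at collider AdSpend (neither it nor any descendant is in the conditioning set).
  P4: blocked at collider AdSpend (neither it nor any descendant is in the conditioning set).
The empty set is therefore the unique smallest valid set.

{}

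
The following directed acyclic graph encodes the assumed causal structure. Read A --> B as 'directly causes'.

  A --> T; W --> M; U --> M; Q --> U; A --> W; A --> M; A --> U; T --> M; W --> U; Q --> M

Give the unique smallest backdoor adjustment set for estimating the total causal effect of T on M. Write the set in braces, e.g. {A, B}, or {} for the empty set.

Variables eligible for adjustment (non-descendants of T, excluding T and M): {A, Q, U, W}.
Backdoor paths from T to M:
  P1: T <- A -> W -> U <- Q -> M
  P2: T <- A -> W -> U -> M
  P3: T <- A -> W -> M
  P4: T <- A -> U <- Q -> M
  P5: T <- A -> U <- W -> M
  P6: T <- A -> U -> M
  P7: T <- A -> M
The empty set is not sufficient: P2 (T <- A -> W -> U -> M) has no collider blocking it and no conditioned non-collider, so it is open.
Try {A}:
  P1: blocked at fork node A ∈ conditioning set.
  P2: blocked at fork node A ∈ conditioning set.
  P3: blocked at fork node A ∈ conditioning set.
  P4: blocked at fork node A ∈ conditioning set.
  P5: blocked at fork node A ∈ conditioning set.
  P6: blocked at fork node A ∈ conditioning set.
  P7: blocked at fork node A ∈ conditioning set.
{A} contains no descendant of T and blocks every backdoor path.
No other singleton works — e.g. {Q} leaves P2 open — so {A} is the unique smallest valid adjustment set.

{A}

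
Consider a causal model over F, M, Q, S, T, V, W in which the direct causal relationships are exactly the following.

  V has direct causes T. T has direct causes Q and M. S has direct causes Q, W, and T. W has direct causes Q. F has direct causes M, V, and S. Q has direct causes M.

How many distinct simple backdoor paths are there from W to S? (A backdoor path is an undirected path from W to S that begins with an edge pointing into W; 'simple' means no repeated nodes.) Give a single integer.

A backdoor path from W to S is any simple undirected path whose first edge points into W (i.e. leaves W via a parent).
Parents of W: {Q}.
Enumerating:
  P1: W <- Q <- M -> T -> V -> F <- S
  P2: W <- Q <- M -> T -> S
  P3: W <- Q <- M -> F <- V <- T -> S
  P4: W <- Q <- M -> F <- S
  P5: W <- Q -> T <- M -> F <- S
  P6: W <- Q -> T -> V -> F <- S
  P7: W <- Q -> T -> S
  P8: W <- Q -> S
That exhausts the simple backdoor paths. Count: 8.

8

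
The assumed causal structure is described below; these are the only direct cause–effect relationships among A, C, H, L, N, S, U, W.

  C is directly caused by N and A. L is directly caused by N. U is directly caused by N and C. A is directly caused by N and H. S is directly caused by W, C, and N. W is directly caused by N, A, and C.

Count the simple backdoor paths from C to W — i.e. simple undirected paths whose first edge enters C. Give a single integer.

6

A backdoor path from C to W is any simple undirected path whose first edge points into C (i.e. leaves C via a parent).
Parents of C: {A, N}.
Enumerating:
  P1: C <- N -> A -> W
  P2: C <- N -> W
  P3: C <- N -> S <- W
  P4: C <- A <- N -> W
  P5: C <- A <- N -> S <- W
  P6: C <- A -> W
That exhausts the simple backdoor paths. Count: 6.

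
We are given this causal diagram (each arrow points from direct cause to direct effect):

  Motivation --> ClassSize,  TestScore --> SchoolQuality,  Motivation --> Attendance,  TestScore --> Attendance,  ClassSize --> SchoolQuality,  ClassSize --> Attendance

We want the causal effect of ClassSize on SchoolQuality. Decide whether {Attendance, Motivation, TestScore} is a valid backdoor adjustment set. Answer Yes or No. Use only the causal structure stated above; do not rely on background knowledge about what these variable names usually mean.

No

Backdoor paths from ClassSize to SchoolQuality (paths whose first edge points into ClassSize):
  P1: ClassSize <- Motivation -> Attendance <- TestScore -> SchoolQuality
Condition 1 (no descendant of ClassSize in the set): FAILS — Attendance is a descendant of ClassSize.
Condition 2 (every backdoor path blocked by {Attendance, Motivation, TestScore}):
  P1: blocked at fork node Motivation ∈ conditioning set.
{Attendance, Motivation, TestScore} does not satisfy the backdoor criterion.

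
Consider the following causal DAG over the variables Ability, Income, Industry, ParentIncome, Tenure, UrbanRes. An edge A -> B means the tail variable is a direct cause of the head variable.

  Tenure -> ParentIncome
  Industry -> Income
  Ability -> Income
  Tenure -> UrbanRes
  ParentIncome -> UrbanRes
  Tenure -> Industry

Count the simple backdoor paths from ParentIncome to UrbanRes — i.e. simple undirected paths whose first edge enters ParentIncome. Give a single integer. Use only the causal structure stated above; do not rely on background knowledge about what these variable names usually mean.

A backdoor path from ParentIncome to UrbanRes is any simple undirected path whose first edge points into ParentIncome (i.e. leaves ParentIncome via a parent).
Parents of ParentIncome: {Tenure}.
Enumerating:
  P1: ParentIncome <- Tenure -> UrbanRes
That exhausts the simple backdoor paths. Count: 1.

1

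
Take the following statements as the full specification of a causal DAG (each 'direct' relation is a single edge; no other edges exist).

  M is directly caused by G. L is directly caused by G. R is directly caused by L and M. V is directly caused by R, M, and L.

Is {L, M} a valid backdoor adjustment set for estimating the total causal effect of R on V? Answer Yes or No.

Yes

Backdoor paths from R to V (paths whose first edge points into R):
  P1: R <- M <- G -> L -> V
  P2: R <- M -> V
  P3: R <- L <- G -> M -> V
  P4: R <- L -> V
Condition 1 (no descendant of R in the set): holds — descendants of R are {V}; none are in {L, M}.
Condition 2 (every backdoor path blocked by {L, M}):
  P1: blocked at chain node M ∈ conditioning set.
  P2: blocked at fork node M ∈ conditioning set.
  P3: blocked at chain node L ∈ conditioning set.
  P4: blocked at fork node L ∈ conditioning set.
{L, M} satisfies the backdoor criterion.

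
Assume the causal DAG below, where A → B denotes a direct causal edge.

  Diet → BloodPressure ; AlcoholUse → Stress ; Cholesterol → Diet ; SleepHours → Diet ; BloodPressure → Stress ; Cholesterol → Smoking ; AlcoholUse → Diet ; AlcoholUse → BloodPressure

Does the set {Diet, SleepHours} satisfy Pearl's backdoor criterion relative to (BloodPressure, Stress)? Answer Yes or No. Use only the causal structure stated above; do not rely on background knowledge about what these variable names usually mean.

Backdoor paths from BloodPressure to Stress (paths whose first edge points into BloodPressure):
  P1: BloodPressure <- AlcoholUse -> Stress
  P2: BloodPressure <- Diet <- AlcoholUse -> Stress
Condition 1 (no descendant of BloodPressure in the set): holds — descendants of BloodPressure are {Stress}; none are in {Diet, SleepHours}.
Condition 2 (every backdoor path blocked by {Diet, SleepHours}):
  P1: open — no interior node is in the conditioning set.
  P2: blocked at chain node Diet ∈ conditioning set.
{Diet, SleepHours} does not satisfy the backdoor criterion.

No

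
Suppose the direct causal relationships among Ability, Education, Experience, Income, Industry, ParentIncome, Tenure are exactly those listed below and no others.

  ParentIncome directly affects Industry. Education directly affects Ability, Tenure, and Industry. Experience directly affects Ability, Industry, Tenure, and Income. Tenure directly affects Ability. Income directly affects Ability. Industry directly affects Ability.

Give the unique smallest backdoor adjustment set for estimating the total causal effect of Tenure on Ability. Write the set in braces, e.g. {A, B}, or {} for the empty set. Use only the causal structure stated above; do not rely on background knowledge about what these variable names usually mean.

{Education, Experience}

Variables eligible for adjustment (non-descendants of Tenure, excluding Tenure and Ability): {Education, Experience, Income, Industry, ParentIncome}.
Backdoor paths from Tenure to Ability:
  P1: Tenure <- Experience -> Income -> Ability
  P2: Tenure <- Experience -> Industry <- Education -> Ability
  P3: Tenure <- Experience -> Industry -> Ability
  P4: Tenure <- Experience -> Ability
  P5: Tenure <- Education -> Industry <- Experience -> Income -> Ability
  P6: Tenure <- Education -> Industry <- Experience -> Ability
  P7: Tenure <- Education -> Industry -> Ability
  P8: Tenure <- Education -> Ability
The empty set is not sufficient: P1 (Tenure <- Experience -> Income -> Ability) has no collider blocking it and no conditioned non-collider, so it is open.
Try {Education, Experience}:
  P1: blocked at fork node Experience ∈ conditioning set.
  P2: blocked at fork node Experience ∈ conditioning set.
  P3: blocked at fork node Experience ∈ conditioning set.
  P4: blocked at fork node Experience ∈ conditioning set.
  P5: blocked at fork node Education ∈ conditioning set.
  P6: blocked at fork node Education ∈ conditioning set.
  P7: blocked at fork node Education ∈ conditioning set.
  P8: blocked at fork node Education ∈ conditioning set.
{Education, Experience} contains no descendant of Tenure and blocks every backdoor path.
Every element of {Education, Experience} is needed (dropping Education leaves P7 open; dropping Experience leaves P1 open), so no proper subset is valid.
Among all size-2 subsets of the eligible variables, only {Education, Experience} blocks every backdoor path, so it is the unique smallest valid adjustment set.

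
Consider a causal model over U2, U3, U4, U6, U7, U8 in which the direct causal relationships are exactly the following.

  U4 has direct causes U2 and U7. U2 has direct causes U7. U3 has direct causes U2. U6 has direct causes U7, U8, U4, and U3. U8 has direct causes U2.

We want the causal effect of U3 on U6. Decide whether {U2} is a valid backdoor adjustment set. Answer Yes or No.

Yes

Backdoor paths from U3 to U6 (paths whose first edge points into U3):
  P1: U3 <- U2 <- U7 -> U4 -> U6
  P2: U3 <- U2 <- U7 -> U6
  P3: U3 <- U2 -> U4 <- U7 -> U6
  P4: U3 <- U2 -> U4 -> U6
  P5: U3 <- U2 -> U8 -> U6
Condition 1 (no descendant of U3 in the set): holds — descendants of U3 are {U6}; none are in {U2}.
Condition 2 (every backdoor path blocked by {U2}):
  P1: blocked at chain node U2 ∈ conditioning set.
  P2: blocked at chain node U2 ∈ conditioning set.
  P3: blocked at fork node U2 ∈ conditioning set.
  P4: blocked at fork node U2 ∈ conditioning set.
  P5: blocked at fork node U2 ∈ conditioning set.
{U2} satisfies the backdoor criterion.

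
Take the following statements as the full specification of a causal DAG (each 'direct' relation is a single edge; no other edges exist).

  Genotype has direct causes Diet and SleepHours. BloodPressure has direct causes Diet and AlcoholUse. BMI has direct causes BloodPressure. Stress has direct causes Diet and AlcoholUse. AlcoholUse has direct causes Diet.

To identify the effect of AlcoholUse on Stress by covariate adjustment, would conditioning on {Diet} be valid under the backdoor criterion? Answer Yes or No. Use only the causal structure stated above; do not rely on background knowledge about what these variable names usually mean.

Backdoor paths from AlcoholUse to Stress (paths whose first edge points into AlcoholUse):
  P1: AlcoholUse <- Diet -> Stress
Condition 1 (no descendant of AlcoholUse in the set): holds — descendants of AlcoholUse are {BMI, BloodPressure, Stress}; none are in {Diet}.
Condition 2 (every backdoor path blocked by {Diet}):
  P1: blocked at fork node Diet ∈ conditioning set.
{Diet} satisfies the backdoor criterion.

Yes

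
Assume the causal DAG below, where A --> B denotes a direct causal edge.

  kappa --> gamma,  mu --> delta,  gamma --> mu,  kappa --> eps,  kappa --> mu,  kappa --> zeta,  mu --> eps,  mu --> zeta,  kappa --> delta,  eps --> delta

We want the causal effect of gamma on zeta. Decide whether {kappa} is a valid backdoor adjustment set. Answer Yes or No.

Backdoor paths from gamma to zeta (paths whose first edge points into gamma):
  P1: gamma <- kappa -> mu -> zeta
  P2: gamma <- kappa -> eps <- mu -> zeta
  P3: gamma <- kappa -> eps -> delta <- mu -> zeta
  P4: gamma <- kappa -> zeta
  P5: gamma <- kappa -> delta <- mu -> zeta
  P6: gamma <- kappa -> delta <- eps <- mu -> zeta
Condition 1 (no descendant of gamma in the set): holds — descendants of gamma are {delta, eps, mu, zeta}; none are in {kappa}.
Condition 2 (every backdoor path blocked by {kappa}):
  P1: blocked at fork node kappa ∈ conditioning set.
  P2: blocked at fork node kappa ∈ conditioning set.
  P3: blocked at fork node kappa ∈ conditioning set.
  P4: blocked at fork node kappa ∈ conditioning set.
  P5: blocked at fork node kappa ∈ conditioning set.
  P6: blocked at fork node kappa ∈ conditioning set.
{kappa} satisfies the backdoor criterion.

Yes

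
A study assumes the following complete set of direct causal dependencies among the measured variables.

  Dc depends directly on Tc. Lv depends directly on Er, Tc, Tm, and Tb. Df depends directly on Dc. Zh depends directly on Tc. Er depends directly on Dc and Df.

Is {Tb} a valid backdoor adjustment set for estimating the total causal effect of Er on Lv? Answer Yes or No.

Backdoor paths from Er to Lv (paths whose first edge points into Er):
  P1: Er <- Dc <- Tc -> Lv
  P2: Er <- Df <- Dc <- Tc -> Lv
Condition 1 (no descendant of Er in the set): holds — descendants of Er are {Lv}; none are in {Tb}.
Condition 2 (every backdoor path blocked by {Tb}):
  P1: open — no interior node is in the conditioning set.
  P2: open — no interior node is in the conditioning set.
{Tb} does not satisfy the backdoor criterion.

No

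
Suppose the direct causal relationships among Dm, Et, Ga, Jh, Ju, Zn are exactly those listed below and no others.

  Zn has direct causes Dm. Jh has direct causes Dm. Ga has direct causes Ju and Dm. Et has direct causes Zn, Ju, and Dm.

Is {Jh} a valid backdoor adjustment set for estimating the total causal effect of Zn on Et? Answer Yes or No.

No

Backdoor paths from Zn to Et (paths whose first edge points into Zn):
  P1: Zn <- Dm -> Ga <- Ju -> Et
  P2: Zn <- Dm -> Et
Condition 1 (no descendant of Zn in the set): holds — descendants of Zn are {Et}; none are in {Jh}.
Condition 2 (every backdoor path blocked by {Jh}):
  P1: blocked at collider Ga (neither it nor any descendant is in the conditioning set).
  P2: open — no interior node is in the conditioning set.
{Jh} does not satisfy the backdoor criterion.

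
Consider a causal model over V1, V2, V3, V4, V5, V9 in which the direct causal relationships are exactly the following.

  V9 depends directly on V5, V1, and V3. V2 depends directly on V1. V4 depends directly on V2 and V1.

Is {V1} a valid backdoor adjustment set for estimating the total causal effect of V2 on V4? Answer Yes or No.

Yes

Backdoor paths from V2 to V4 (paths whose first edge points into V2):
  P1: V2 <- V1 -> V4
Condition 1 (no descendant of V2 in the set): holds — descendants of V2 are {V4}; none are in {V1}.
Condition 2 (every backdoor path blocked by {V1}):
  P1: blocked at fork node V1 ∈ conditioning set.
{V1} satisfies the backdoor criterion.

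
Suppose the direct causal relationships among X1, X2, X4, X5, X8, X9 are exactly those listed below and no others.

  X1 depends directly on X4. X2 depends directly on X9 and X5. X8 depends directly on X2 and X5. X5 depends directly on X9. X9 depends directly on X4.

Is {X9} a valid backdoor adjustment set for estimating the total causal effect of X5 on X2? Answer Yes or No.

Backdoor paths from X5 to X2 (paths whose first edge points into X5):
  P1: X5 <- X9 -> X2
Condition 1 (no descendant of X5 in the set): holds — descendants of X5 are {X2, X8}; none are in {X9}.
Condition 2 (every backdoor path blocked by {X9}):
  P1: blocked at fork node X9 ∈ conditioning set.
{X9} satisfies the backdoor criterion.

Yes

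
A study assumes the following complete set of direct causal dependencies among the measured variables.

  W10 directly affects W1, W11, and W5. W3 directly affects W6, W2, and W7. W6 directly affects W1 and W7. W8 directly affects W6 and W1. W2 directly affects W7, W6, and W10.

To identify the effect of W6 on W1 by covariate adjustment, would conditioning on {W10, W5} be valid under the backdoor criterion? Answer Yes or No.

Backdoor paths from W6 to W1 (paths whose first edge points into W6):
  P1: W6 <- W3 -> W2 -> W10 -> W1
  P2: W6 <- W3 -> W7 <- W2 -> W10 -> W1
  P3: W6 <- W2 -> W10 -> W1
  P4: W6 <- W8 -> W1
Condition 1 (no descendant of W6 in the set): holds — descendants of W6 are {W1, W7}; none are in {W10, W5}.
Condition 2 (every backdoor path blocked by {W10, W5}):
  P1: blocked at chain node W10 ∈ conditioning set.
  P2: blocked at collider W7 (neither it nor any descendant is in the conditioning set).
  P3: blocked at chain node W10 ∈ conditioning set.
  P4: open — no interior node is in the conditioning set.
{W10, W5} does not satisfy the backdoor criterion.

No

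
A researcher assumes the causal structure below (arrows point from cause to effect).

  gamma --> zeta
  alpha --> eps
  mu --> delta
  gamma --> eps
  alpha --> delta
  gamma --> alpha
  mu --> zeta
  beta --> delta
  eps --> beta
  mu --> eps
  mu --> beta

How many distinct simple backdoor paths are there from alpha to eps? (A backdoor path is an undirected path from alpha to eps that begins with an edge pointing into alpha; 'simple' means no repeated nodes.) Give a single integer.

A backdoor path from alpha to eps is any simple undirected path whose first edge points into alpha (i.e. leaves alpha via a parent).
Parents of alpha: {gamma}.
Enumerating:
  P1: alpha <- gamma -> eps
  P2: alpha <- gamma -> zeta <- mu -> eps
  P3: alpha <- gamma -> zeta <- mu -> beta <- eps
  P4: alpha <- gamma -> zeta <- mu -> delta <- beta <- eps
That exhausts the simple backdoor paths. Count: 4.

4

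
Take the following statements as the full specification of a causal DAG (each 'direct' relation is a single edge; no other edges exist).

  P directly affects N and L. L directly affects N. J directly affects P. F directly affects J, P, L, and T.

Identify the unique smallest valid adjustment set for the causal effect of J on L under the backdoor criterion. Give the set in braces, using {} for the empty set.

Variables eligible for adjustment (non-descendants of J, excluding J and L): {F, T}.
Backdoor paths from J to L:
  P1: J <- F -> P -> L
  P2: J <- F -> P -> N <- L
  P3: J <- F -> L
The empty set is not sufficient: P1 (J <- F -> P -> L) has no collider blocking it and no conditioned non-collider, so it is open.
Try {F}:
  P1: blocked at fork node F ∈ conditioning set.
  P2: blocked at fork node F ∈ conditioning set.
  P3: blocked at fork node F ∈ conditioning set.
{F} contains no descendant of J and blocks every backdoor path.
No other singleton works — e.g. {T} leaves P1 open — so {F} is the unique smallest valid adjustment set.

{F}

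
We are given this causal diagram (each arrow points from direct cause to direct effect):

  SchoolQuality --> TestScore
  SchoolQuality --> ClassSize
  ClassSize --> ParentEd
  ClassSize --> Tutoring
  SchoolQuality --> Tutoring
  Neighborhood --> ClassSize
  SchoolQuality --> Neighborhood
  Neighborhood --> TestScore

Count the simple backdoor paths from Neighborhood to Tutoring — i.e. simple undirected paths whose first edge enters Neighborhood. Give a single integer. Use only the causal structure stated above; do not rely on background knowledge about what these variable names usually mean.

A backdoor path from Neighborhood to Tutoring is any simple undirected path whose first edge points into Neighborhood (i.e. leaves Neighborhood via a parent).
Parents of Neighborhood: {SchoolQuality}.
Enumerating:
  P1: Neighborhood <- SchoolQuality -> ClassSize -> Tutoring
  P2: Neighborhood <- SchoolQuality -> Tutoring
That exhausts the simple backdoor paths. Count: 2.

2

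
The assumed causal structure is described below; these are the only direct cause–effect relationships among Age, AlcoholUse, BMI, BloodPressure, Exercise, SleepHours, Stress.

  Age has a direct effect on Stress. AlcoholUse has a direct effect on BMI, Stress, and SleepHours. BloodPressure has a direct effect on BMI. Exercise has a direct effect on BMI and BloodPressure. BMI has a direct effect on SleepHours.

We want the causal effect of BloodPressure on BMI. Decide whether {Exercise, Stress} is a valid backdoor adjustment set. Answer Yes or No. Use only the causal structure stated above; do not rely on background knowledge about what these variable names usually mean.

Yes

Backdoor paths from BloodPressure to BMI (paths whose first edge points into BloodPressure):
  P1: BloodPressure <- Exercise -> BMI
Condition 1 (no descendant of BloodPressure in the set): holds — descendants of BloodPressure are {BMI, SleepHours}; none are in {Exercise, Stress}.
Condition 2 (every backdoor path blocked by {Exercise, Stress}):
  P1: blocked at fork node Exercise ∈ conditioning set.
{Exercise, Stress} satisfies the backdoor criterion.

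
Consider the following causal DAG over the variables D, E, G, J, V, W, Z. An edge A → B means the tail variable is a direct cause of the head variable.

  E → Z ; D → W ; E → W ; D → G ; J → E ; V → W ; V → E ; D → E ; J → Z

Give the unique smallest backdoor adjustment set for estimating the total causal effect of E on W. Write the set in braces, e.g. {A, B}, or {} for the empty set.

{D, V}

Variables eligible for adjustment (non-descendants of E, excluding E and W): {D, G, J, V}.
Backdoor paths from E to W:
  P1: E <- D -> W
  P2: E <- V -> W
The empty set is not sufficient: P1 (E <- D -> W) has no collider blocking it and no conditioned non-collider, so it is open.
Try {D, V}:
  P1: blocked at fork node D ∈ conditioning set.
  P2: blocked at fork node V ∈ conditioning set.
{D, V} contains no descendant of E and blocks every backdoor path.
Every element of {D, V} is needed (dropping D leaves P1 open; dropping V leaves P2 open), so no proper subset is valid.
Among all size-2 subsets of the eligible variables, only {D, V} blocks every backdoor path, so it is the unique smallest valid adjustment set.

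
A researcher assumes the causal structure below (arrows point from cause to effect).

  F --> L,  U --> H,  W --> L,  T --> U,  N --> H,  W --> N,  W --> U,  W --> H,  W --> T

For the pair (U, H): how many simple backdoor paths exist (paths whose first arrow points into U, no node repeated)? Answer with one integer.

4

A backdoor path from U to H is any simple undirected path whose first edge points into U (i.e. leaves U via a parent).
Parents of U: {T, W}.
Enumerating:
  P1: U <- W -> N -> H
  P2: U <- W -> H
  P3: U <- T <- W -> N -> H
  P4: U <- T <- W -> H
That exhausts the simple backdoor paths. Count: 4.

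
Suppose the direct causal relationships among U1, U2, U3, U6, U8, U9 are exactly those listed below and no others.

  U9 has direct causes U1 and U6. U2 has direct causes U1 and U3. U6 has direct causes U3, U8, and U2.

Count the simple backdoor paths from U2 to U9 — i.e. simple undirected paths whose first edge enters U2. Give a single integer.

2

A backdoor path from U2 to U9 is any simple undirected path whose first edge points into U2 (i.e. leaves U2 via a parent).
Parents of U2: {U1, U3}.
Enumerating:
  P1: U2 <- U1 -> U9
  P2: U2 <- U3 -> U6 -> U9
That exhausts the simple backdoor paths. Count: 2.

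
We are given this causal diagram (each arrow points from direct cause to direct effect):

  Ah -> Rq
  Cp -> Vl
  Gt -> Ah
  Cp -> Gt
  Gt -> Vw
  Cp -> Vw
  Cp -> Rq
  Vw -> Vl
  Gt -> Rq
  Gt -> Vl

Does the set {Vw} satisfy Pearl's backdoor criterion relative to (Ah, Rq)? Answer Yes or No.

Backdoor paths from Ah to Rq (paths whose first edge points into Ah):
  P1: Ah <- Gt <- Cp -> Rq
  P2: Ah <- Gt -> Vw <- Cp -> Rq
  P3: Ah <- Gt -> Vw -> Vl <- Cp -> Rq
  P4: Ah <- Gt -> Vl <- Cp -> Rq
  P5: Ah <- Gt -> Vl <- Vw <- Cp -> Rq
  P6: Ah <- Gt -> Rq
Condition 1 (no descendant of Ah in the set): holds — descendants of Ah are {Rq}; none are in {Vw}.
Condition 2 (every backdoor path blocked by {Vw}):
  P1: open — no interior node is in the conditioning set.
  P2: open — collider(s) Vw are conditioned on (or have a conditioned descendant) and no non-collider on the path is in the set.
  P3: blocked at chain node Vw ∈ conditioning set.
  P4: blocked at collider Vl (neither it nor any descendant is in the conditioning set).
  P5: blocked at collider Vl (neither it nor any descendant is in the conditioning set).
  P6: open — no interior node is in the conditioning set.
{Vw} does not satisfy the backdoor criterion.

No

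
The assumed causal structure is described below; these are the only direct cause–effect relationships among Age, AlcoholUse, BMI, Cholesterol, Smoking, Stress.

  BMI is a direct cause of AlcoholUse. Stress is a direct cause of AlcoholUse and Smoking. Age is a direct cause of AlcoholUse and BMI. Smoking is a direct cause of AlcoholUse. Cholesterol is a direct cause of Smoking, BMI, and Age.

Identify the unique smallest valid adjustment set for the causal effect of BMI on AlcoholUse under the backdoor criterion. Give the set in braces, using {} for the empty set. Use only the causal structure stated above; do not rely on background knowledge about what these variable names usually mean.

{Age, Cholesterol}

Variables eligible for adjustment (non-descendants of BMI, excluding BMI and AlcoholUse): {Age, Cholesterol, Smoking, Stress}.
Backdoor paths from BMI to AlcoholUse:
  P1: BMI <- Cholesterol -> Age -> AlcoholUse
  P2: BMI <- Cholesterol -> Smoking <- Stress -> AlcoholUse
  P3: BMI <- Cholesterol -> Smoking -> AlcoholUse
  P4: BMI <- Age <- Cholesterol -> Smoking <- Stress -> AlcoholUse
  P5: BMI <- Age <- Cholesterol -> Smoking -> AlcoholUse
  P6: BMI <- Age -> AlcoholUse
The empty set is not sufficient: P1 (BMI <- Cholesterol -> Age -> AlcoholUse) has no collider blocking it and no conditioned non-collider, so it is open.
Try {Age, Cholesterol}:
  P1: blocked at fork node Cholesterol ∈ conditioning set.
  P2: blocked at fork node Cholesterol ∈ conditioning set.
  P3: blocked at fork node Cholesterol ∈ conditioning set.
  P4: blocked at chain node Age ∈ conditioning set.
  P5: blocked at chain node Age ∈ conditioning set.
  P6: blocked at fork node Age ∈ conditioning set.
{Age, Cholesterol} contains no descendant of BMI and blocks every backdoor path.
Every element of {Age, Cholesterol} is needed (dropping Age leaves P6 open; dropping Cholesterol leaves P3 open), so no proper subset is valid.
Among all size-2 subsets of the eligible variables, only {Age, Cholesterol} blocks every backdoor path, so it is the unique smallest valid adjustment set.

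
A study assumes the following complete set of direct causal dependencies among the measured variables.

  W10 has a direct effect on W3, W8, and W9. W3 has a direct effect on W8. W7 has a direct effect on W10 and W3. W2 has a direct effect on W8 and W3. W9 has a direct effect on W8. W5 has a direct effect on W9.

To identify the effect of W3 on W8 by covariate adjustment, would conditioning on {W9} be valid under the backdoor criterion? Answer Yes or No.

No

Backdoor paths from W3 to W8 (paths whose first edge points into W3):
  P1: W3 <- W7 -> W10 -> W9 -> W8
  P2: W3 <- W7 -> W10 -> W8
  P3: W3 <- W2 -> W8
  P4: W3 <- W10 -> W9 -> W8
  P5: W3 <- W10 -> W8
Condition 1 (no descendant of W3 in the set): holds — descendants of W3 are {W8}; none are in {W9}.
Condition 2 (every backdoor path blocked by {W9}):
  P1: blocked at chain node W9 ∈ conditioning set.
  P2: open — no interior node is in the conditioning set.
  P3: open — no interior node is in the conditioning set.
  P4: blocked at chain node W9 ∈ conditioning set.
  P5: open — no interior node is in the conditioning set.
{W9} does not satisfy the backdoor criterion.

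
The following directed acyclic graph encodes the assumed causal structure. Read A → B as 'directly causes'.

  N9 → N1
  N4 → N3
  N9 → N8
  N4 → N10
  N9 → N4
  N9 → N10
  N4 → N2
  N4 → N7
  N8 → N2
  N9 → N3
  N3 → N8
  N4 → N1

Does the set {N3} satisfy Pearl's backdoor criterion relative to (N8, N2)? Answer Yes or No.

Backdoor paths from N8 to N2 (paths whose first edge points into N8):
  P1: N8 <- N9 -> N4 -> N2
  P2: N8 <- N9 -> N3 <- N4 -> N2
  P3: N8 <- N9 -> N10 <- N4 -> N2
  P4: N8 <- N9 -> N1 <- N4 -> N2
  P5: N8 <- N3 <- N9 -> N4 -> N2
  P6: N8 <- N3 <- N9 -> N10 <- N4 -> N2
  P7: N8 <- N3 <- N9 -> N1 <- N4 -> N2
  P8: N8 <- N3 <- N4 -> N2
Condition 1 (no descendant of N8 in the set): holds — descendants of N8 are {N2}; none are in {N3}.
Condition 2 (every backdoor path blocked by {N3}):
  P1: open — no interior node is in the conditioning set.
  P2: open — collider(s) N3 are conditioned on (or have a conditioned descendant) and no non-collider on the path is in the set.
  P3: blocked at collider N10 (neither it nor any descendant is in the conditioning set).
  P4: blocked at collider N1 (neither it nor any descendant is in the conditioning set).
  P5: blocked at chain node N3 ∈ conditioning set.
  P6: blocked at chain node N3 ∈ conditioning set.
  P7: blocked at chain node N3 ∈ conditioning set.
  P8: blocked at chain node N3 ∈ conditioning set.
{N3} does not satisfy the backdoor criterion.

No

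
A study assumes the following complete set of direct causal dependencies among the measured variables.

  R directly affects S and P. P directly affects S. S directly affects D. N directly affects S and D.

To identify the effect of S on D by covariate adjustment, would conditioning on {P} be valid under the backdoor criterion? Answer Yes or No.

Backdoor paths from S to D (paths whose first edge points into S):
  P1: S <- N -> D
Condition 1 (no descendant of S in the set): holds — descendants of S are {D}; none are in {P}.
Condition 2 (every backdoor path blocked by {P}):
  P1: open — no interior node is in the conditioning set.
{P} does not satisfy the backdoor criterion.

No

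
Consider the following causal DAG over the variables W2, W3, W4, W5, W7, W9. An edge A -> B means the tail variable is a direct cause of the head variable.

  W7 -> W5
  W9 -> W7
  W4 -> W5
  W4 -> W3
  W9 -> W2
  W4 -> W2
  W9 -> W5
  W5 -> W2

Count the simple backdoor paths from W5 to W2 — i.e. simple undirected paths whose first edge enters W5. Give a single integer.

3

A backdoor path from W5 to W2 is any simple undirected path whose first edge points into W5 (i.e. leaves W5 via a parent).
Parents of W5: {W4, W7, W9}.
Enumerating:
  P1: W5 <- W9 -> W2
  P2: W5 <- W7 <- W9 -> W2
  P3: W5 <- W4 -> W2
That exhausts the simple backdoor paths. Count: 3.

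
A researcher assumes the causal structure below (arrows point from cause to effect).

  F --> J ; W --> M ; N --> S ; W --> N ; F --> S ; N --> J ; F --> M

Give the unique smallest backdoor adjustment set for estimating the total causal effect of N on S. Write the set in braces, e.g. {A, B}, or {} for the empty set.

Variables eligible for adjustment (non-descendants of N, excluding N and S): {F, M, W}.
Backdoor paths from N to S:
  P1: N <- W -> M <- F -> S
Each backdoor path contains an unconditioned collider, so every path is already blocked with the empty conditioning set:
  P1: blocked at collider M (neither it nor any descendant is in the conditioning set).
The empty set is therefore the unique smallest valid set.

{}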